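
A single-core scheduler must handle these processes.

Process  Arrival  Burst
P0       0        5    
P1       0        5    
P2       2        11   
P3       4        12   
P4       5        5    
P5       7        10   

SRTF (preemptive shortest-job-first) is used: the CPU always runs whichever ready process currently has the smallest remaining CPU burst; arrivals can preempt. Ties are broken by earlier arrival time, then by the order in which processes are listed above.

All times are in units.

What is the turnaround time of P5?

18

Timeline: | P0 0-5 | P1 5-10 | P4 10-15 | P5 15-25 | P2 25-36 | P3 36-48 |
Completion: P0=5  P1=10  P2=36  P3=48  P4=15  P5=25
Turnaround (C−A): P0=5  P1=10  P2=34  P3=44  P4=10  P5=18
Turnaround(P5) = completion − arrival = 25 − 7 = 18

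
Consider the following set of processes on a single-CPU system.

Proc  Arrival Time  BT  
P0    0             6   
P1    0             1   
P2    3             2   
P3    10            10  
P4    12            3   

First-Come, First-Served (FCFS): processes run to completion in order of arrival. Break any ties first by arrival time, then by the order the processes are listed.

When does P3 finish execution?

20

Timeline: | P0 0-6 | P1 6-7 | P2 7-9 | idle 9-10 | P3 10-20 | P4 20-23 |
Completion: P0=6  P1=7  P2=9  P3=20  P4=23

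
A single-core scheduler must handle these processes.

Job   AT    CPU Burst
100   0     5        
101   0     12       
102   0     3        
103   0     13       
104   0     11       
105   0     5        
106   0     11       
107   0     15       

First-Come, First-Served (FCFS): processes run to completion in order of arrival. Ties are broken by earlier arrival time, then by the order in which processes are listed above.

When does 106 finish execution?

60

Timeline: | 100 0-5 | 101 5-17 | 102 17-20 | 103 20-33 | 104 33-44 | 105 44-49 | 106 49-60 | 107 60-75 |
Completion: 100=5  101=17  102=20  103=33  104=44  105=49  106=60  107=75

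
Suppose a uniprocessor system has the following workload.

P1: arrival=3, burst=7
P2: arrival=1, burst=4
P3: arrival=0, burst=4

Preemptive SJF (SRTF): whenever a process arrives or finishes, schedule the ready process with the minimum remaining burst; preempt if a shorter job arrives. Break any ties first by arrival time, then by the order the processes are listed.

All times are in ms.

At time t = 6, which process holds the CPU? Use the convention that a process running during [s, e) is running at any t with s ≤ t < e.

P2

Schedule: | P3 0-4 | P2 4-8 | P1 8-15 |
Completion: P1=15  P2=8  P3=4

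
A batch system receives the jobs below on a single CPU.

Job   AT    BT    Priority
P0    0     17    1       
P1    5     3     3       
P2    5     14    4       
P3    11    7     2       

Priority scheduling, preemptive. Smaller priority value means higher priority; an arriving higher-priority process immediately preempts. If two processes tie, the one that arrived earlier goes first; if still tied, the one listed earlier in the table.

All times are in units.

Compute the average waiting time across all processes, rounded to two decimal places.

11.75

Gantt: | P0 0-17 | P3 17-24 | P1 24-27 | P2 27-41 |
Completion: P0=17  P1=27  P2=41  P3=24
Turnaround (C−A): P0=17  P1=22  P2=36  P3=13
Waiting times: P0=0, P1=19, P2=22, P3=6
Average waiting = (0+19+22+6) / 4 = 47/4 = 11.75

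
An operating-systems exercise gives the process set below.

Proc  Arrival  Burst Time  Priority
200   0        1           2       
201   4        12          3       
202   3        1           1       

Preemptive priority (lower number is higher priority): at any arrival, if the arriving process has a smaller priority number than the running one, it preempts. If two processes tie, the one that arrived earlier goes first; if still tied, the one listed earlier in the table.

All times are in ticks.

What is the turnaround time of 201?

Schedule: | 200 0-1 | idle 1-3 | 202 3-4 | 201 4-16 |
Completion: 200=1  201=16  202=4
Turnaround(201) = completion − arrival = 16 − 4 = 12

12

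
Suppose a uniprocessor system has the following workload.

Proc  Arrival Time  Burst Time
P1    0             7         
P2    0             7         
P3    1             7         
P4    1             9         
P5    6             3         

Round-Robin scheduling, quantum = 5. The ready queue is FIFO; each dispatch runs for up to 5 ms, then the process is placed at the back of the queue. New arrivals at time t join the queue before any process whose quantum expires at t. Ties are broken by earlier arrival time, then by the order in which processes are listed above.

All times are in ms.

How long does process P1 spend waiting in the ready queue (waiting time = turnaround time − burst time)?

Timeline: | P1 0-5 | P2 5-10 | P3 10-15 | P4 15-20 | P1 20-22 | P5 22-25 | P2 25-27 | P3 27-29 | P4 29-33 |
Completion: P1=22  P2=27  P3=29  P4=33  P5=25
Turnaround (C−A): P1=22  P2=27  P3=28  P4=32  P5=19
Waiting(P1) = turnaround − burst = 22 − 7 = 15

15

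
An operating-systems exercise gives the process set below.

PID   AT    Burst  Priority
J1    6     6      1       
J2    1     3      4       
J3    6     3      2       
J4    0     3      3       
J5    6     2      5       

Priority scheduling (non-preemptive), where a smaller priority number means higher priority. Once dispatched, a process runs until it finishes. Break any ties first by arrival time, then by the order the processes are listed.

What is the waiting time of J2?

Timeline: | J4 0-3 | J2 3-6 | J1 6-12 | J3 12-15 | J5 15-17 |
Completion: J1=12  J2=6  J3=15  J4=3  J5=17
Turnaround (C−A): J1=6  J2=5  J3=9  J4=3  J5=11
Waiting(J2) = turnaround − burst = 5 − 3 = 2

2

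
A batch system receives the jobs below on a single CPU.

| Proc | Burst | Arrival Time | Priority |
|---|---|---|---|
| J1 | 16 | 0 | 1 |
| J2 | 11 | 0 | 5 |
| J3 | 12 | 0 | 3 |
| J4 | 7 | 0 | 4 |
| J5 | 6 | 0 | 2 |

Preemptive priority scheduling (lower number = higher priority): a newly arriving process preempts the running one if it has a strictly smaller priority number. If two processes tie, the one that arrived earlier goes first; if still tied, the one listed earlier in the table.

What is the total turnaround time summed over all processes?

165

Timeline: | J1 0-16 | J5 16-22 | J3 22-34 | J4 34-41 | J2 41-52 |
Completion: J1=16  J2=52  J3=34  J4=41  J5=22
Turnaround = completion − arrival: J1=16, J2=52, J3=34, J4=41, J5=22
Total turnaround = 16 + 52 + 34 + 41 + 22 = 165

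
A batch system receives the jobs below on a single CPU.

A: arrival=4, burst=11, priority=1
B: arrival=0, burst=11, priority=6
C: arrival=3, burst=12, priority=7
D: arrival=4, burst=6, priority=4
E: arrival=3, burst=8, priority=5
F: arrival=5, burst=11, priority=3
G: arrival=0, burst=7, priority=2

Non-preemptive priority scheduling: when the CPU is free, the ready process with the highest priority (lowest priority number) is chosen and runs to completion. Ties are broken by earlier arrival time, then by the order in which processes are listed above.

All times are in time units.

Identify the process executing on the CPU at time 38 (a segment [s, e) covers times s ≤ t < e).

Timeline: | G 0-7 | A 7-18 | F 18-29 | D 29-35 | E 35-43 | B 43-54 | C 54-66 |
Completion: A=18  B=54  C=66  D=35  E=43  F=29  G=7
Turnaround (C−A): A=14  B=54  C=63  D=31  E=40  F=24  G=7

E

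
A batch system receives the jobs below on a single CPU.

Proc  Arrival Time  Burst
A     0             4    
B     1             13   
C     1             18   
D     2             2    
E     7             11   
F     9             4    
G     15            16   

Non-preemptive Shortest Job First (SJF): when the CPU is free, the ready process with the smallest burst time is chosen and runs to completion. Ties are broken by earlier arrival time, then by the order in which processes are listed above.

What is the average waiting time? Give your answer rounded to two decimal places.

Gantt: | A 0-4 | D 4-6 | B 6-19 | F 19-23 | E 23-34 | G 34-50 | C 50-68 |
Completion: A=4  B=19  C=68  D=6  E=34  F=23  G=50
Waiting times: A=0, B=5, C=49, D=2, E=16, F=10, G=19
Average waiting = (0+5+49+2+16+10+19) / 7 = 101/7 = 14.43

14.43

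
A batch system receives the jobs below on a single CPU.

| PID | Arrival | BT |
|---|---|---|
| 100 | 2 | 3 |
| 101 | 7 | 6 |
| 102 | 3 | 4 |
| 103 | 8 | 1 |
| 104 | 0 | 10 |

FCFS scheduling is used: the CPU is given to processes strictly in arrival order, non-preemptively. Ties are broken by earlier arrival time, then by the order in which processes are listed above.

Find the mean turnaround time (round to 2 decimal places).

Schedule: | 104 0-10 | 100 10-13 | 102 13-17 | 101 17-23 | 103 23-24 |
Completion: 100=13  101=23  102=17  103=24  104=10
Turnaround (C−A): 100=11  101=16  102=14  103=16  104=10
Turnaround times: 100=11, 101=16, 102=14, 103=16, 104=10
Average turnaround = (11+16+14+16+10) / 5 = 67/5 = 13.40

13.40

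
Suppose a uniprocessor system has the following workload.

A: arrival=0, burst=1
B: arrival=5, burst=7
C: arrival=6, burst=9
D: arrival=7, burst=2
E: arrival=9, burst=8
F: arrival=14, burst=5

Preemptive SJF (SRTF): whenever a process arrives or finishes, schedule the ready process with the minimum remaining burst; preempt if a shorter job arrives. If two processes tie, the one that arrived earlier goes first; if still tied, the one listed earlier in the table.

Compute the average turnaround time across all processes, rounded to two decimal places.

10.83

Gantt: | A 0-1 | idle 1-5 | B 5-7 | D 7-9 | B 9-14 | F 14-19 | E 19-27 | C 27-36 |
Completion: A=1  B=14  C=36  D=9  E=27  F=19
Turnaround (C−A): A=1  B=9  C=30  D=2  E=18  F=5
Turnaround times: A=1, B=9, C=30, D=2, E=18, F=5
Average turnaround = (1+9+30+2+18+5) / 6 = 65/6 = 10.83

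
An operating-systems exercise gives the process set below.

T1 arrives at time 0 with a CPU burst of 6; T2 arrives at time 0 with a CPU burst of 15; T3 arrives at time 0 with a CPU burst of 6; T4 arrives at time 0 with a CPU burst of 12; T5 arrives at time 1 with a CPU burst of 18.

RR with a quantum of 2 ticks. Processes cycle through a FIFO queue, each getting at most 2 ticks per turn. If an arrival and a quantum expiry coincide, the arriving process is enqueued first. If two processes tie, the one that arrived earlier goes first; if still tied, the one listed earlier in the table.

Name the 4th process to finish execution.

Gantt: | T1 0-2 | T2 2-4 | T3 4-6 | T4 6-8 | T5 8-10 | T1 10-12 | T2 12-14 | T3 14-16 | T4 16-18 | T5 18-20 | T1 20-22 | T2 22-24 | T3 24-26 | T4 26-28 | T5 28-30 | T2 30-32 | T4 32-34 | T5 34-36 | T2 36-38 | T4 38-40 | T5 40-42 | T2 42-44 | T4 44-46 | T5 46-48 | T2 48-50 | T5 50-52 | T2 52-53 | T5 53-57 |
Completion: T1=22  T2=53  T3=26  T4=46  T5=57
Turnaround (C−A): T1=22  T2=53  T3=26  T4=46  T5=56
Finish order: T1 → T3 → T4 → T2 → T5

T2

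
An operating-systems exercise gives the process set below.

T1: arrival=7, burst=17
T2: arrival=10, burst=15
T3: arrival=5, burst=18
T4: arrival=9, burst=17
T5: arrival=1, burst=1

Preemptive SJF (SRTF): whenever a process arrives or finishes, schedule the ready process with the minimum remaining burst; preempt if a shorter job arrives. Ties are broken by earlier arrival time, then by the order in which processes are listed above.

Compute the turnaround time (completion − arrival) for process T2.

Timeline: | idle 0-1 | T5 1-2 | idle 2-5 | T3 5-23 | T2 23-38 | T1 38-55 | T4 55-72 |
Completion: T1=55  T2=38  T3=23  T4=72  T5=2
Turnaround(T2) = completion − arrival = 38 − 10 = 28

28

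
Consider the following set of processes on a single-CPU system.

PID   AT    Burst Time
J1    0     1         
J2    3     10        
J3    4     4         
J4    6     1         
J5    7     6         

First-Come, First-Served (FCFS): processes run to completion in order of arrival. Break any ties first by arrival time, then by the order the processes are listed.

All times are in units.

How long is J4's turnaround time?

Gantt: | J1 0-1 | idle 1-3 | J2 3-13 | J3 13-17 | J4 17-18 | J5 18-24 |
Completion: J1=1  J2=13  J3=17  J4=18  J5=24
Turnaround (C−A): J1=1  J2=10  J3=13  J4=12  J5=17
Turnaround(J4) = completion − arrival = 18 − 6 = 12

12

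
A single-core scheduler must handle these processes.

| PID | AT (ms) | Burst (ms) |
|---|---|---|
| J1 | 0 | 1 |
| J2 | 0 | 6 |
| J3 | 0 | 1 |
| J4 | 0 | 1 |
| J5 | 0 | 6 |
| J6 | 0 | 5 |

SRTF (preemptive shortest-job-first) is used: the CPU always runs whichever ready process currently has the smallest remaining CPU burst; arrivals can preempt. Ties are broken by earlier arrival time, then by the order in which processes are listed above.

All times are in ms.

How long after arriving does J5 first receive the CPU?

Gantt: | J1 0-1 | J3 1-2 | J4 2-3 | J6 3-8 | J2 8-14 | J5 14-20 |
Completion: J1=1  J2=14  J3=2  J4=3  J5=20  J6=8
Turnaround (C−A): J1=1  J2=14  J3=2  J4=3  J5=20  J6=8
Response(J5) = first start − arrival = 14 − 0 = 14

14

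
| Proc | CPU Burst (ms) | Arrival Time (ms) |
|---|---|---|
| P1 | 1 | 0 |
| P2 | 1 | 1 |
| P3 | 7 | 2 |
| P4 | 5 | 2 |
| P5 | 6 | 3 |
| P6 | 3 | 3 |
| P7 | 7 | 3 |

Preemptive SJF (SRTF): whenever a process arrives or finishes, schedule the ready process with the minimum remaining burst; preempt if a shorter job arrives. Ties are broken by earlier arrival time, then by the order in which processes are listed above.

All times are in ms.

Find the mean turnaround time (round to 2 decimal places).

Gantt: | P1 0-1 | P2 1-2 | P4 2-3 | P6 3-6 | P4 6-10 | P5 10-16 | P3 16-23 | P7 23-30 |
Completion: P1=1  P2=2  P3=23  P4=10  P5=16  P6=6  P7=30
Turnaround (C−A): P1=1  P2=1  P3=21  P4=8  P5=13  P6=3  P7=27
Turnaround times: P1=1, P2=1, P3=21, P4=8, P5=13, P6=3, P7=27
Average turnaround = (1+1+21+8+13+3+27) / 7 = 74/7 = 10.57

10.57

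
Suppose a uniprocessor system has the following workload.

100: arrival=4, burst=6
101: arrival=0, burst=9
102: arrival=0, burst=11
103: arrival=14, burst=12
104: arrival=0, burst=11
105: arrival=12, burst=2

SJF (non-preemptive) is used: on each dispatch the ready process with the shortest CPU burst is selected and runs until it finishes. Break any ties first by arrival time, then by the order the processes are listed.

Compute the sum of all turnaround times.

129

Schedule: | 101 0-9 | 100 9-15 | 105 15-17 | 102 17-28 | 104 28-39 | 103 39-51 |
Completion: 100=15  101=9  102=28  103=51  104=39  105=17
Turnaround (C−A): 100=11  101=9  102=28  103=37  104=39  105=5
Turnaround = completion − arrival: 100=11, 101=9, 102=28, 103=37, 104=39, 105=5
Total turnaround = 11 + 9 + 28 + 37 + 39 + 5 = 129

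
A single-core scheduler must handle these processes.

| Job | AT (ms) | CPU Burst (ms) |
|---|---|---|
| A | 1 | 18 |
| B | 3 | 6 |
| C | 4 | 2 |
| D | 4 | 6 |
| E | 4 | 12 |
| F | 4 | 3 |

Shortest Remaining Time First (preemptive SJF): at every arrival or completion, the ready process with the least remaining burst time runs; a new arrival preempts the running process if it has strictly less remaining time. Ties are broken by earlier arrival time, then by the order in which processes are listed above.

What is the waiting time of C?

Schedule: | idle 0-1 | A 1-3 | B 3-4 | C 4-6 | F 6-9 | B 9-14 | D 14-20 | E 20-32 | A 32-48 |
Completion: A=48  B=14  C=6  D=20  E=32  F=9
Waiting(C) = turnaround − burst = 2 − 2 = 0

0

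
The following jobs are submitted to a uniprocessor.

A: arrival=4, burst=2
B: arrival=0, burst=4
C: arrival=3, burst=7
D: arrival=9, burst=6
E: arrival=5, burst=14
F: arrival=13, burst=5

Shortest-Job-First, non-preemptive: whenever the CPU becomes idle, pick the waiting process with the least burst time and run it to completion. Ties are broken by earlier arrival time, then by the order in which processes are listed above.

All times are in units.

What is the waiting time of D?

9

Gantt: | B 0-4 | A 4-6 | C 6-13 | F 13-18 | D 18-24 | E 24-38 |
Completion: A=6  B=4  C=13  D=24  E=38  F=18
Waiting(D) = turnaround − burst = 15 − 6 = 9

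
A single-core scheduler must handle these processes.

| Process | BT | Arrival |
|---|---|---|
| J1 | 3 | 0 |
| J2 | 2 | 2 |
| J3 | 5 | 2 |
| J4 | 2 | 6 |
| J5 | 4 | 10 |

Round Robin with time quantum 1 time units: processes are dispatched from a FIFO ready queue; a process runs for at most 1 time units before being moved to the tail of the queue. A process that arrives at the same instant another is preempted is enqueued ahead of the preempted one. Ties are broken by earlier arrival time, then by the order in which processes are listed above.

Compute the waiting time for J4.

Gantt: | J1 0-2 | J2 2-3 | J3 3-4 | J1 4-5 | J2 5-6 | J3 6-7 | J4 7-8 | J3 8-9 | J4 9-10 | J3 10-11 | J5 11-12 | J3 12-13 | J5 13-16 |
Completion: J1=5  J2=6  J3=13  J4=10  J5=16
Turnaround (C−A): J1=5  J2=4  J3=11  J4=4  J5=6
Waiting(J4) = turnaround − burst = 4 − 2 = 2

2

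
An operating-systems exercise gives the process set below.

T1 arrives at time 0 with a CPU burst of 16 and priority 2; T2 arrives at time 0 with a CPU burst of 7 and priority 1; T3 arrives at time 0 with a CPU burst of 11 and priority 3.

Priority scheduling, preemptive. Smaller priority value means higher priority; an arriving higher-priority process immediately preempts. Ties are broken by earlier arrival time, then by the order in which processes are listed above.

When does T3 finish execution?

34

Schedule: | T2 0-7 | T1 7-23 | T3 23-34 |
Completion: T1=23  T2=7  T3=34
Turnaround (C−A): T1=23  T2=7  T3=34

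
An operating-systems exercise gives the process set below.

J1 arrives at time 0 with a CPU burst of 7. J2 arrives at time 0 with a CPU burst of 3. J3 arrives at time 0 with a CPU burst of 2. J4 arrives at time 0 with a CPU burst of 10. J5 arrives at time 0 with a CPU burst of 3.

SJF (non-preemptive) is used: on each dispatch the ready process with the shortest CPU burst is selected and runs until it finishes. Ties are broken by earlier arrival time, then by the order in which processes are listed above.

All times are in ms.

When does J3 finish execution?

Schedule: | J3 0-2 | J2 2-5 | J5 5-8 | J1 8-15 | J4 15-25 |
Completion: J1=15  J2=5  J3=2  J4=25  J5=8

2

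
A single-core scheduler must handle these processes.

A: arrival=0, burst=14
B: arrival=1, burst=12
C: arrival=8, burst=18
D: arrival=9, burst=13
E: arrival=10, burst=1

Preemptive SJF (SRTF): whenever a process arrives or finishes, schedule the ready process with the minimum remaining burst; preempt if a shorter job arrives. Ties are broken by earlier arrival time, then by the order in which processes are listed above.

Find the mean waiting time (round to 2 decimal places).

12.80

Gantt: | A 0-1 | B 1-10 | E 10-11 | B 11-14 | A 14-27 | D 27-40 | C 40-58 |
Completion: A=27  B=14  C=58  D=40  E=11
Waiting times: A=13, B=1, C=32, D=18, E=0
Average waiting = (13+1+32+18+0) / 5 = 64/5 = 12.80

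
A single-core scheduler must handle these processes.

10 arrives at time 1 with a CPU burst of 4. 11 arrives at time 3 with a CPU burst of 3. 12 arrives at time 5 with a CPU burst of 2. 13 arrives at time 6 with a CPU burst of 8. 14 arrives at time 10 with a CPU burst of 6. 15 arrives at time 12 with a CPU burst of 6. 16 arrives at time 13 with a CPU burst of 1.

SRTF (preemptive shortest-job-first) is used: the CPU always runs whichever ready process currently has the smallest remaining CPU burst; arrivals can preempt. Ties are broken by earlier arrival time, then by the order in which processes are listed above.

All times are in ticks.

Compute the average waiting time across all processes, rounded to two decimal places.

3.86

Schedule: | idle 0-1 | 10 1-5 | 12 5-7 | 11 7-10 | 14 10-13 | 16 13-14 | 14 14-17 | 15 17-23 | 13 23-31 |
Completion: 10=5  11=10  12=7  13=31  14=17  15=23  16=14
Waiting times: 10=0, 11=4, 12=0, 13=17, 14=1, 15=5, 16=0
Average waiting = (0+4+0+17+1+5+0) / 7 = 27/7 = 3.86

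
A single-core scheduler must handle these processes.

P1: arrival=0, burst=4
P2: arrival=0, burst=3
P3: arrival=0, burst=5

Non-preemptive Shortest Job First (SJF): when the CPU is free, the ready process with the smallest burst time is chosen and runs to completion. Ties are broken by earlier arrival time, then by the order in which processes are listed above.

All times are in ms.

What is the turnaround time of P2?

3

Gantt: | P2 0-3 | P1 3-7 | P3 7-12 |
Completion: P1=7  P2=3  P3=12
Turnaround (C−A): P1=7  P2=3  P3=12
Turnaround(P2) = completion − arrival = 3 − 0 = 3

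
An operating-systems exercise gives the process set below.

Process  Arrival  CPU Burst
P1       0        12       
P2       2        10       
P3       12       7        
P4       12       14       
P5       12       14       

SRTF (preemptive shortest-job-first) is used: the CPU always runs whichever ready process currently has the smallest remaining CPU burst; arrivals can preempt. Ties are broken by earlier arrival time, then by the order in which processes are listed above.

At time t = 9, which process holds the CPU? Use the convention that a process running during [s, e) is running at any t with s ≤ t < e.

P1

Timeline: | P1 0-12 | P3 12-19 | P2 19-29 | P4 29-43 | P5 43-57 |
Completion: P1=12  P2=29  P3=19  P4=43  P5=57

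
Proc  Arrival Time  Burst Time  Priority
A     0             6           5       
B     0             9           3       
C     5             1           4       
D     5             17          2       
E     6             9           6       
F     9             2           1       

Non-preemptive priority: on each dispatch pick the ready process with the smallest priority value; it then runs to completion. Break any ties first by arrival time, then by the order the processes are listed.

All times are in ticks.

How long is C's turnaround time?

Gantt: | B 0-9 | F 9-11 | D 11-28 | C 28-29 | A 29-35 | E 35-44 |
Completion: A=35  B=9  C=29  D=28  E=44  F=11
Turnaround(C) = completion − arrival = 29 − 5 = 24

24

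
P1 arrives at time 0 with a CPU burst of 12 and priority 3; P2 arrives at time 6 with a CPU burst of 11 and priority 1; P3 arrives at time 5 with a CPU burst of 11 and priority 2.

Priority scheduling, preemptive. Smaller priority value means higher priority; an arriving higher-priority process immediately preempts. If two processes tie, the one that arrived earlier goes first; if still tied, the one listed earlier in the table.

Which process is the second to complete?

Timeline: | P1 0-5 | P3 5-6 | P2 6-17 | P3 17-27 | P1 27-34 |
Completion: P1=34  P2=17  P3=27
Finish order: P2 → P3 → P1

P3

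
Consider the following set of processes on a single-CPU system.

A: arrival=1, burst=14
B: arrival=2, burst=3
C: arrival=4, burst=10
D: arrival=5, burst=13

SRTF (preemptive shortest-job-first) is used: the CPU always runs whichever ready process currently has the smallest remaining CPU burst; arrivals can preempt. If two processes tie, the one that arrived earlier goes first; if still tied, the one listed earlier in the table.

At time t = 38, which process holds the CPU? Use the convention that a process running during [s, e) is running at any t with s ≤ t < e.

Schedule: | idle 0-1 | A 1-2 | B 2-5 | C 5-15 | A 15-28 | D 28-41 |
Completion: A=28  B=5  C=15  D=41

D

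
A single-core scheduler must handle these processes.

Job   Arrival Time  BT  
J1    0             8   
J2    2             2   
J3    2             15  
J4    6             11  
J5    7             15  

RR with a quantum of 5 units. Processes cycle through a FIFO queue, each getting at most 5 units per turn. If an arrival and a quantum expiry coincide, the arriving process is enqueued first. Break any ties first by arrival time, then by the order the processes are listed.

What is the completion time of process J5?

Gantt: | J1 0-5 | J2 5-7 | J3 7-12 | J1 12-15 | J4 15-20 | J5 20-25 | J3 25-30 | J4 30-35 | J5 35-40 | J3 40-45 | J4 45-46 | J5 46-51 |
Completion: J1=15  J2=7  J3=45  J4=46  J5=51

51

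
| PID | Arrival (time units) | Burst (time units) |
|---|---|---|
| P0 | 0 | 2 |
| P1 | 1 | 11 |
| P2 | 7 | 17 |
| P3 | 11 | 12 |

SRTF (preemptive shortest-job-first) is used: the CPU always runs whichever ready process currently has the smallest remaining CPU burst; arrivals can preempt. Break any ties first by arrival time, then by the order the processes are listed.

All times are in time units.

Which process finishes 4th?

Gantt: | P0 0-2 | P1 2-13 | P3 13-25 | P2 25-42 |
Completion: P0=2  P1=13  P2=42  P3=25
Turnaround (C−A): P0=2  P1=12  P2=35  P3=14
Finish order: P0 → P1 → P3 → P2

P2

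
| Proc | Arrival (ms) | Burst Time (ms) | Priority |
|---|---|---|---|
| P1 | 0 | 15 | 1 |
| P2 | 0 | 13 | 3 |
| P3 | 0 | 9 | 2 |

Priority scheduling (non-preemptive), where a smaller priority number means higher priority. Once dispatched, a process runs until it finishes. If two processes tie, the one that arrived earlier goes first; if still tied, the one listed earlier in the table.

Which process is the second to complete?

Timeline: | P1 0-15 | P3 15-24 | P2 24-37 |
Completion: P1=15  P2=37  P3=24
Turnaround (C−A): P1=15  P2=37  P3=24
Finish order: P1 → P3 → P2

P3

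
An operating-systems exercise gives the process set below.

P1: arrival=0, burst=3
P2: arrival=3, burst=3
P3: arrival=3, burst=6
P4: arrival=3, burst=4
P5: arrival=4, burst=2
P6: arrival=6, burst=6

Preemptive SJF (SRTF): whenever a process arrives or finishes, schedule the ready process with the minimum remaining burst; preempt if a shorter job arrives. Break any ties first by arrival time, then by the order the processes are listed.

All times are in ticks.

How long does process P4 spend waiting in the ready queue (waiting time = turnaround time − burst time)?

5

Schedule: | P1 0-3 | P2 3-6 | P5 6-8 | P4 8-12 | P3 12-18 | P6 18-24 |
Completion: P1=3  P2=6  P3=18  P4=12  P5=8  P6=24
Turnaround (C−A): P1=3  P2=3  P3=15  P4=9  P5=4  P6=18
Waiting(P4) = turnaround − burst = 9 − 4 = 5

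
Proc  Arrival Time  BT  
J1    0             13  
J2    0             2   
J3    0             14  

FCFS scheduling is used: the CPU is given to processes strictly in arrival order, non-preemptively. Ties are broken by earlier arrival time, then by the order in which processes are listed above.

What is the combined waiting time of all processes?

28

Gantt: | J1 0-13 | J2 13-15 | J3 15-29 |
Completion: J1=13  J2=15  J3=29
Turnaround (C−A): J1=13  J2=15  J3=29
Waiting = turnaround − burst: J1=0, J2=13, J3=15
Total waiting = 0 + 13 + 15 = 28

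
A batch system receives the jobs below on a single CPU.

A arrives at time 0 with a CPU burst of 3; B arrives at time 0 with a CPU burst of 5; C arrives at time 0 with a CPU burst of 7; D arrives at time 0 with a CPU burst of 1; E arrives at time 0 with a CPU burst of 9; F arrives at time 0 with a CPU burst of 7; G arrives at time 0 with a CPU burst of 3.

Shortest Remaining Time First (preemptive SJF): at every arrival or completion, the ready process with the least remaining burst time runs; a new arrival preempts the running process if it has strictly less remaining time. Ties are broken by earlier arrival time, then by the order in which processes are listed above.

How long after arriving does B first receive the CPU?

7

Gantt: | D 0-1 | A 1-4 | G 4-7 | B 7-12 | C 12-19 | F 19-26 | E 26-35 |
Completion: A=4  B=12  C=19  D=1  E=35  F=26  G=7
Response(B) = first start − arrival = 7 − 0 = 7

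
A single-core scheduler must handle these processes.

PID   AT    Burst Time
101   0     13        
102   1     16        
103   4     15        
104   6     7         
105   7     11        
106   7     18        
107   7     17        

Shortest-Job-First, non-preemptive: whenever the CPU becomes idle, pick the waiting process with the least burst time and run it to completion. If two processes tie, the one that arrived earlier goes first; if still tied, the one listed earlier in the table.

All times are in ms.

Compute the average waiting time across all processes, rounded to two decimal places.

31.29

Gantt: | 101 0-13 | 104 13-20 | 105 20-31 | 103 31-46 | 102 46-62 | 107 62-79 | 106 79-97 |
Completion: 101=13  102=62  103=46  104=20  105=31  106=97  107=79
Waiting times: 101=0, 102=45, 103=27, 104=7, 105=13, 106=72, 107=55
Average waiting = (0+45+27+7+13+72+55) / 7 = 219/7 = 31.29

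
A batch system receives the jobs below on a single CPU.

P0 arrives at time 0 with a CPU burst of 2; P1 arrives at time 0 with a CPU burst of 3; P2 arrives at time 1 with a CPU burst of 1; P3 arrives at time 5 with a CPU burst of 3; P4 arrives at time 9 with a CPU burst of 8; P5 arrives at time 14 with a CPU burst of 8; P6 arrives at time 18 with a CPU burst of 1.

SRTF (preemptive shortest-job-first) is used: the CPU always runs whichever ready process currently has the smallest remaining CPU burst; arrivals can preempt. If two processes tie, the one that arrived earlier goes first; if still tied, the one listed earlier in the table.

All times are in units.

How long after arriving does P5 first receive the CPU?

Schedule: | P0 0-2 | P2 2-3 | P1 3-6 | P3 6-9 | P4 9-17 | P5 17-18 | P6 18-19 | P5 19-26 |
Completion: P0=2  P1=6  P2=3  P3=9  P4=17  P5=26  P6=19
Response(P5) = first start − arrival = 17 − 14 = 3

3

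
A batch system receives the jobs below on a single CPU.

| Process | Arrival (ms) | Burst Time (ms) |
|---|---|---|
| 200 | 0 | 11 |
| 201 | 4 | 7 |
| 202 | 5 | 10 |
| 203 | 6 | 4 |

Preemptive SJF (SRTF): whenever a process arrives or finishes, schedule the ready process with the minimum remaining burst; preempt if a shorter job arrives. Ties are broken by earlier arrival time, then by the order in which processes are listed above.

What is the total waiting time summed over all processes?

32

Gantt: | 200 0-6 | 203 6-10 | 200 10-15 | 201 15-22 | 202 22-32 |
Completion: 200=15  201=22  202=32  203=10
Waiting = turnaround − burst: 200=4, 201=11, 202=17, 203=0
Total waiting = 4 + 11 + 17 + 0 = 32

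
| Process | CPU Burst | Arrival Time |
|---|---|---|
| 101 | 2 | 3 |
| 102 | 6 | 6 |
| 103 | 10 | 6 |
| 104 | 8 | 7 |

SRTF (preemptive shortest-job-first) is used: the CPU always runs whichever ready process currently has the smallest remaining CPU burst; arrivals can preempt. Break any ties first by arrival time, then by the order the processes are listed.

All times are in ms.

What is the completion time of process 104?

Schedule: | idle 0-3 | 101 3-5 | idle 5-6 | 102 6-12 | 104 12-20 | 103 20-30 |
Completion: 101=5  102=12  103=30  104=20
Turnaround (C−A): 101=2  102=6  103=24  104=13

20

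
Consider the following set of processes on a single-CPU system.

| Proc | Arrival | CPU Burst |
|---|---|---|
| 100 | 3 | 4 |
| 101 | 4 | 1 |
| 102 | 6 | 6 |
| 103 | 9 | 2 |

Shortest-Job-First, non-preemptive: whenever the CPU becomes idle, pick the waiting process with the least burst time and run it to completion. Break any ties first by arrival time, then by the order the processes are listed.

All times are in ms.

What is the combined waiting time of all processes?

10

Gantt: | idle 0-3 | 100 3-7 | 101 7-8 | 102 8-14 | 103 14-16 |
Completion: 100=7  101=8  102=14  103=16
Turnaround (C−A): 100=4  101=4  102=8  103=7
Waiting = turnaround − burst: 100=0, 101=3, 102=2, 103=5
Total waiting = 0 + 3 + 2 + 5 = 10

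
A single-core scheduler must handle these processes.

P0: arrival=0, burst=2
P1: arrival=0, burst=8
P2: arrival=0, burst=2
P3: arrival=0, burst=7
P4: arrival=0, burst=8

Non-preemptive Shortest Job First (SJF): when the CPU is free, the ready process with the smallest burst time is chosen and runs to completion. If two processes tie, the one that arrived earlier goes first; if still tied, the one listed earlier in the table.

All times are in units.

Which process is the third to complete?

Timeline: | P0 0-2 | P2 2-4 | P3 4-11 | P1 11-19 | P4 19-27 |
Completion: P0=2  P1=19  P2=4  P3=11  P4=27
Finish order: P0 → P2 → P3 → P1 → P4

P3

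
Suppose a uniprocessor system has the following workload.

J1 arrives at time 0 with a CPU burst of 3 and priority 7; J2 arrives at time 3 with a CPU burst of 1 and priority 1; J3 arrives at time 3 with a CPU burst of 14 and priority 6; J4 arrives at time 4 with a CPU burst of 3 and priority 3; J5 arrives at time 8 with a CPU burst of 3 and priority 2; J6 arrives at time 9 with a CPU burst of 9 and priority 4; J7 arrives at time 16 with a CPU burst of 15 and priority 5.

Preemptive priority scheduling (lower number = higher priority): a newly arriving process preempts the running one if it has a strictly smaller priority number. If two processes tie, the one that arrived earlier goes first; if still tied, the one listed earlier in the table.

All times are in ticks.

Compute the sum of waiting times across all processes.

Schedule: | J1 0-3 | J2 3-4 | J4 4-7 | J3 7-8 | J5 8-11 | J6 11-20 | J7 20-35 | J3 35-48 |
Completion: J1=3  J2=4  J3=48  J4=7  J5=11  J6=20  J7=35
Turnaround (C−A): J1=3  J2=1  J3=45  J4=3  J5=3  J6=11  J7=19
Waiting = turnaround − burst: J1=0, J2=0, J3=31, J4=0, J5=0, J6=2, J7=4
Total waiting = 0 + 0 + 31 + 0 + 0 + 2 + 4 = 37

37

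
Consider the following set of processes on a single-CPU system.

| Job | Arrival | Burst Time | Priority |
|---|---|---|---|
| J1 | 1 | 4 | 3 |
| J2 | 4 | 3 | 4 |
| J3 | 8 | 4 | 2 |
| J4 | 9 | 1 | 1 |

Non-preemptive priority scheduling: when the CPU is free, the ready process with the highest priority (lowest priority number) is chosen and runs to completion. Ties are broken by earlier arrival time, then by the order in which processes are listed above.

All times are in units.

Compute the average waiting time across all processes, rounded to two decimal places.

1.00

Schedule: | idle 0-1 | J1 1-5 | J2 5-8 | J3 8-12 | J4 12-13 |
Completion: J1=5  J2=8  J3=12  J4=13
Waiting times: J1=0, J2=1, J3=0, J4=3
Average waiting = (0+1+0+3) / 4 = 4/4 = 1.00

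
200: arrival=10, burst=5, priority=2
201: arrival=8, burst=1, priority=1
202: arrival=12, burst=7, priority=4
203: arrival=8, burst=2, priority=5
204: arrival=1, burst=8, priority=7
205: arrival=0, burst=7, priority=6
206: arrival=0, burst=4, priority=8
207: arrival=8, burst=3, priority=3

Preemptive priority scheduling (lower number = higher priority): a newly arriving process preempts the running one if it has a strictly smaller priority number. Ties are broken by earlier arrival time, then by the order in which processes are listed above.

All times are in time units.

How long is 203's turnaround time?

18

Schedule: | 205 0-7 | 204 7-8 | 201 8-9 | 207 9-10 | 200 10-15 | 207 15-17 | 202 17-24 | 203 24-26 | 204 26-33 | 206 33-37 |
Completion: 200=15  201=9  202=24  203=26  204=33  205=7  206=37  207=17
Turnaround (C−A): 200=5  201=1  202=12  203=18  204=32  205=7  206=37  207=9
Turnaround(203) = completion − arrival = 26 − 8 = 18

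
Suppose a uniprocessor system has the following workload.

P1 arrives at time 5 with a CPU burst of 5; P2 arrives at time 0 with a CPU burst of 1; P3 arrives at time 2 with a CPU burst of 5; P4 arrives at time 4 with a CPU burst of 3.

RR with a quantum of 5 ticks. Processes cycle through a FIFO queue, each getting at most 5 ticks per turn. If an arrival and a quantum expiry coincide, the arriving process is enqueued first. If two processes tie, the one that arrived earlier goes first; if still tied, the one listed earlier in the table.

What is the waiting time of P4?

3

Schedule: | P2 0-1 | idle 1-2 | P3 2-7 | P4 7-10 | P1 10-15 |
Completion: P1=15  P2=1  P3=7  P4=10
Turnaround (C−A): P1=10  P2=1  P3=5  P4=6
Waiting(P4) = turnaround − burst = 6 − 3 = 3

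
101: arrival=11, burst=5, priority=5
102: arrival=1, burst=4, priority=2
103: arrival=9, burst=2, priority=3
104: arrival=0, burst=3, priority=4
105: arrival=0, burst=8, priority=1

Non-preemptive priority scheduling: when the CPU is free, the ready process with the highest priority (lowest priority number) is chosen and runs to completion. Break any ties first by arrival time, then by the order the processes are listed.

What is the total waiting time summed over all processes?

30

Gantt: | 105 0-8 | 102 8-12 | 103 12-14 | 104 14-17 | 101 17-22 |
Completion: 101=22  102=12  103=14  104=17  105=8
Turnaround (C−A): 101=11  102=11  103=5  104=17  105=8
Waiting = turnaround − burst: 101=6, 102=7, 103=3, 104=14, 105=0
Total waiting = 6 + 7 + 3 + 14 + 0 = 30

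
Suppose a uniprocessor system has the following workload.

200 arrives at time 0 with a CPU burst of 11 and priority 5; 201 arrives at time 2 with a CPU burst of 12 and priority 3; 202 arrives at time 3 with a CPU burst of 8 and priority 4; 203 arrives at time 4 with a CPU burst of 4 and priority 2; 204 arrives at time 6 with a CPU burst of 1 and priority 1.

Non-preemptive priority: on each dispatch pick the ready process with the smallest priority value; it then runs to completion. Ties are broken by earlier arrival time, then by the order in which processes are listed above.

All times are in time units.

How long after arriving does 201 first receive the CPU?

14

Timeline: | 200 0-11 | 204 11-12 | 203 12-16 | 201 16-28 | 202 28-36 |
Completion: 200=11  201=28  202=36  203=16  204=12
Response(201) = first start − arrival = 16 − 2 = 14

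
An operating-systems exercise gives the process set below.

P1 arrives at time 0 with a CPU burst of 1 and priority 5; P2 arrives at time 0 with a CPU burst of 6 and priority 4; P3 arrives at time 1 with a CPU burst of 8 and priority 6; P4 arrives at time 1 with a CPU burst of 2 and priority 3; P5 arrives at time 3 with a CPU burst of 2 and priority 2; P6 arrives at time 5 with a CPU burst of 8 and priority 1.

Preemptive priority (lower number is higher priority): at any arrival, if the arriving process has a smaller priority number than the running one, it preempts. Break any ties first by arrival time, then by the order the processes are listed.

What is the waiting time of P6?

Gantt: | P2 0-1 | P4 1-3 | P5 3-5 | P6 5-13 | P2 13-18 | P1 18-19 | P3 19-27 |
Completion: P1=19  P2=18  P3=27  P4=3  P5=5  P6=13
Waiting(P6) = turnaround − burst = 8 − 8 = 0

0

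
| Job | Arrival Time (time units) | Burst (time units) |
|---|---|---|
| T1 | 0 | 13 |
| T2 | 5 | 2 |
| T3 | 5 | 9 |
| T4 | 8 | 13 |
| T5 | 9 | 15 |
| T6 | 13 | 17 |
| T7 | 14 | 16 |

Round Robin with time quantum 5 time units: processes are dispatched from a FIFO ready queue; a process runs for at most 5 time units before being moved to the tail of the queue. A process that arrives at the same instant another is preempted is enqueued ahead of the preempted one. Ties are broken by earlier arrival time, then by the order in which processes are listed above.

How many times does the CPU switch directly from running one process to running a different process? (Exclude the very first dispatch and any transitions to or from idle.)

19

Gantt: | T1 0-5 | T2 5-7 | T3 7-12 | T1 12-17 | T4 17-22 | T5 22-27 | T3 27-31 | T6 31-36 | T7 36-41 | T1 41-44 | T4 44-49 | T5 49-54 | T6 54-59 | T7 59-64 | T4 64-67 | T5 67-72 | T6 72-77 | T7 77-82 | T6 82-84 | T7 84-85 |
Completion: T1=44  T2=7  T3=31  T4=67  T5=72  T6=84  T7=85
Turnaround (C−A): T1=44  T2=2  T3=26  T4=59  T5=63  T6=71  T7=71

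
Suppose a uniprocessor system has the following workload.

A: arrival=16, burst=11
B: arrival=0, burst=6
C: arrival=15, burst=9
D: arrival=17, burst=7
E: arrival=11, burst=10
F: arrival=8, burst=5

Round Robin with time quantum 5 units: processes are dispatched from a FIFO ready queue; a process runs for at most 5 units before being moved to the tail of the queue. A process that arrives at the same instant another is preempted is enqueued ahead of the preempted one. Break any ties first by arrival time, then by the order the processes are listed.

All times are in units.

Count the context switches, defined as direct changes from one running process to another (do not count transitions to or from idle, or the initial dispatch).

Gantt: | B 0-6 | idle 6-8 | F 8-13 | E 13-18 | C 18-23 | A 23-28 | D 28-33 | E 33-38 | C 38-42 | A 42-47 | D 47-49 | A 49-50 |
Completion: A=50  B=6  C=42  D=49  E=38  F=13
Turnaround (C−A): A=34  B=6  C=27  D=32  E=27  F=5

9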